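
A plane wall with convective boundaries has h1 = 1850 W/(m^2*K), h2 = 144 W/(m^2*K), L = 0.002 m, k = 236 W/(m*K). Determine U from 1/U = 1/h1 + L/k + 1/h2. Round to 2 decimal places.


1/U = 1/h1 + L/k + 1/h2
1/U = 1/1850 + 0.002/236 + 1/144
1/U = 0.0005405405 + 8.4746e-06 + 0.0069444444
1/U = 0.0074934595
U = 133.45 W/(m^2*K)


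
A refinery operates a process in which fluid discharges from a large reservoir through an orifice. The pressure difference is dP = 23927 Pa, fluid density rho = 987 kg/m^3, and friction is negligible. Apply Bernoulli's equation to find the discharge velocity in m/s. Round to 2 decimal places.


v = sqrt(2*dP/rho)
v = sqrt(2*23927/987)
v = sqrt(48.484296)
v = 6.96 m/s


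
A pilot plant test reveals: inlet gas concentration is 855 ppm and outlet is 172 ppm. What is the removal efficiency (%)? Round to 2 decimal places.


Efficiency = (G_in - G_out) / G_in * 100%
Efficiency = (855 - 172) / 855 * 100
Efficiency = 683 / 855 * 100
Efficiency = 79.88%


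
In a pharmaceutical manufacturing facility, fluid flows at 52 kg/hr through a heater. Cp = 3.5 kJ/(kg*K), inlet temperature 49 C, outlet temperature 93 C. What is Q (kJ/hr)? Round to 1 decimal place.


Q = m_dot * Cp * (T2 - T1)
Q = 52 * 3.5 * (93 - 49)
Q = 52 * 3.5 * 44
Q = 8008.0 kJ/hr


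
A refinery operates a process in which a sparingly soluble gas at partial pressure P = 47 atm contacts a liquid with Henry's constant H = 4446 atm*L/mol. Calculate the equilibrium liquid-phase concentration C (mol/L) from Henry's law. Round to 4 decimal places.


C = P / H
C = 47 / 4446
C = 0.0106 mol/L


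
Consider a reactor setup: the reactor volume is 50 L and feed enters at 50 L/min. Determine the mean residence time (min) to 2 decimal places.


tau = V / v0
tau = 50 / 50
tau = 1.00 min


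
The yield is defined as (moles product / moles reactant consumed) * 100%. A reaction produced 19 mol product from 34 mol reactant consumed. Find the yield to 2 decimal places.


Yield = (moles product / moles consumed) * 100%
Yield = (19 / 34) * 100
Yield = 0.5588 * 100
Yield = 55.88%


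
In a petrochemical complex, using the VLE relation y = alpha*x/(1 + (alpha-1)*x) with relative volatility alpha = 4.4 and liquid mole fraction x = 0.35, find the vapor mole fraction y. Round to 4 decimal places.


y = alpha*x / (1 + (alpha-1)*x)
y = 4.4*0.35 / (1 + (4.4-1)*0.35)
y = 1.54 / (1 + 1.19)
y = 1.54 / 2.19
y = 0.7032


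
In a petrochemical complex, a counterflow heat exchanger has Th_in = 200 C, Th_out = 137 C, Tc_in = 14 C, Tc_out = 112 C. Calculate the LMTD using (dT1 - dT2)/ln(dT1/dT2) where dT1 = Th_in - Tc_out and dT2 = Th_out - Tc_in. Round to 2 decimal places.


dT1 = Th_in - Tc_out = 200 - 112 = 88
dT2 = Th_out - Tc_in = 137 - 14 = 123
LMTD = (dT1 - dT2) / ln(dT1/dT2)
LMTD = (88 - 123) / ln(88/123)
LMTD = 104.53 K


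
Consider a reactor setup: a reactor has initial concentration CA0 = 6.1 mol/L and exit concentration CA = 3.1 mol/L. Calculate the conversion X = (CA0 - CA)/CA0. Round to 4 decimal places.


X = (CA0 - CA) / CA0
X = (6.1 - 3.1) / 6.1
X = 3.0 / 6.1
X = 0.4918


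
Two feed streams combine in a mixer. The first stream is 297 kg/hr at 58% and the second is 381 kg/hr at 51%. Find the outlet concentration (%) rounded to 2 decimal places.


Mass balance on solute: F1*x1 + F2*x2 = F3*x3
F3 = F1 + F2 = 297 + 381 = 678 kg/hr
x3 = (F1*x1 + F2*x2)/F3
x3 = (297*0.58 + 381*0.51) / 678
x3 = 54.07%


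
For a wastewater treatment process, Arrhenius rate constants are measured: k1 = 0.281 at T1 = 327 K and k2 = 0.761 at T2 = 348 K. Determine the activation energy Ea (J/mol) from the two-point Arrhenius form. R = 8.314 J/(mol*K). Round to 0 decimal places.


Ea = R * ln(k2/k1) / (1/T1 - 1/T2)
ln(k2/k1) = ln(0.761/0.281) = 0.9962787
1/T1 - 1/T2 = 1/327 - 1/348 = 0.000184540757
Ea = 8.314 * 0.9962787 / 0.000184540757
Ea = 44885 J/mol


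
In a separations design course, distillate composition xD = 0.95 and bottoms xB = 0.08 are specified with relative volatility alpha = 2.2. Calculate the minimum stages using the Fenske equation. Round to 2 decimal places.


N_min = ln((xD*(1-xB))/(xB*(1-xD))) / ln(alpha)
Numerator inside ln: 0.874 / 0.004 = 218.5
ln(218.5) = 5.386786
ln(alpha) = ln(2.2) = 0.788457
N_min = 5.386786 / 0.788457 = 6.83


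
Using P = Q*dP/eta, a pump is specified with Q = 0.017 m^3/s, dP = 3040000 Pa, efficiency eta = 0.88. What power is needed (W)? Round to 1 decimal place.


P = Q * dP / eta
P = 0.017 * 3040000 / 0.88
P = 51680.0 / 0.88
P = 58727.3 W


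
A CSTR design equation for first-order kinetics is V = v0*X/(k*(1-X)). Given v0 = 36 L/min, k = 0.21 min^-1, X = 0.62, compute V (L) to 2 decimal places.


V = v0 * X / (k * (1 - X))
V = 36 * 0.62 / (0.21 * (1 - 0.62))
V = 22.32 / (0.21 * 0.38)
V = 22.32 / 0.0798
V = 279.70 L


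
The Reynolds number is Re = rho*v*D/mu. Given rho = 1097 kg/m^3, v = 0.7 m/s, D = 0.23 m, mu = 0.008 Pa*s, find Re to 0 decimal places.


Re = rho * v * D / mu
Re = 1097 * 0.7 * 0.23 / 0.008
Re = 176.617 / 0.008
Re = 22077


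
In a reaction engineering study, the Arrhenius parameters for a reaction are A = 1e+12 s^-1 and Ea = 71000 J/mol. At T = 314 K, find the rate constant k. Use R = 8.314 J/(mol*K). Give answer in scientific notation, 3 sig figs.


k = A * exp(-Ea/(R*T))
k = 1e+12 * exp(-71000 / (8.314 * 314))
k = 1e+12 * exp(-27.196855)
k = 1.54e+00


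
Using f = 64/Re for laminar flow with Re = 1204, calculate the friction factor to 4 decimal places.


f = 64 / Re
f = 64 / 1204
f = 0.0532


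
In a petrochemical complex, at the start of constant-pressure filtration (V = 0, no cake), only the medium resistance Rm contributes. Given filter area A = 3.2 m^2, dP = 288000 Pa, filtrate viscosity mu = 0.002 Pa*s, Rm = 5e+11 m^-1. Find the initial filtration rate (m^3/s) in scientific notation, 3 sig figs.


rate = A * dP / (mu * Rm)
rate = 3.2 * 288000 / (0.002 * 5e+11)
rate = 921600.0 / 1.000e+09
rate = 9.22e-04 m^3/s


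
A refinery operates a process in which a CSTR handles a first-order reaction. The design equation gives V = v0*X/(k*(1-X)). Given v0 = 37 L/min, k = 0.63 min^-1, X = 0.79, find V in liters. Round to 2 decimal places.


V = v0 * X / (k * (1 - X))
V = 37 * 0.79 / (0.63 * (1 - 0.79))
V = 29.23 / (0.63 * 0.21)
V = 29.23 / 0.1323
V = 220.94 L


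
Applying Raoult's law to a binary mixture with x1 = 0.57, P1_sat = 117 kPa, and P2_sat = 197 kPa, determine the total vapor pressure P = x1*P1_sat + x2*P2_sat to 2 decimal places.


P = x1*P1_sat + x2*P2_sat
x2 = 1 - x1 = 1 - 0.57 = 0.43
P = 0.57*117 + 0.43*197
P = 66.69 + 84.71
P = 151.40 kPa


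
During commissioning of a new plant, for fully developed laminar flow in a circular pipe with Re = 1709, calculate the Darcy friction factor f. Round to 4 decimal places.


f = 64 / Re
f = 64 / 1709
f = 0.0374


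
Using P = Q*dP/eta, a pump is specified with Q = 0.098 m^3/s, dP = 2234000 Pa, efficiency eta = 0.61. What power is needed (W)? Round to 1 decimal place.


P = Q * dP / eta
P = 0.098 * 2234000 / 0.61
P = 218932.0 / 0.61
P = 358904.9 W


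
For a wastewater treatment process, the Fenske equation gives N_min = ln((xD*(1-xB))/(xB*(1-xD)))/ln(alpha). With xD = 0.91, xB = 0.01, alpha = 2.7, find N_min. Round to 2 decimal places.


N_min = ln((xD*(1-xB))/(xB*(1-xD))) / ln(alpha)
Numerator inside ln: 0.9009 / 0.0009 = 1001.0
ln(1001.0) = 6.908755
ln(alpha) = ln(2.7) = 0.993252
N_min = 6.908755 / 0.993252 = 6.96


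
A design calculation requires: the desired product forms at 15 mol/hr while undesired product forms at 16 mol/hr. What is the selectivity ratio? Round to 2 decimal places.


S = desired product rate / undesired product rate
S = 15 / 16
S = 0.94


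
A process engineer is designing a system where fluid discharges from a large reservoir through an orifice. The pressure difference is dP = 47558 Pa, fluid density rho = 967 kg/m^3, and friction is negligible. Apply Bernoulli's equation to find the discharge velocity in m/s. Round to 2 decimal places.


v = sqrt(2*dP/rho)
v = sqrt(2*47558/967)
v = sqrt(98.361944)
v = 9.92 m/s


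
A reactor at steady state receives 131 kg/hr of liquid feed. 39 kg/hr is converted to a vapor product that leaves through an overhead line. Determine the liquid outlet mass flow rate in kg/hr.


Steady-state mass balance on the main outlet: F_out = F_in - F_removed
F_out = 131 - 39
F_out = 92 kg/hr


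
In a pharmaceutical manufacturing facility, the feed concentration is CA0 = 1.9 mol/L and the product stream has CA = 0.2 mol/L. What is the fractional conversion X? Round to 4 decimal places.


X = (CA0 - CA) / CA0
X = (1.9 - 0.2) / 1.9
X = 1.7 / 1.9
X = 0.8947


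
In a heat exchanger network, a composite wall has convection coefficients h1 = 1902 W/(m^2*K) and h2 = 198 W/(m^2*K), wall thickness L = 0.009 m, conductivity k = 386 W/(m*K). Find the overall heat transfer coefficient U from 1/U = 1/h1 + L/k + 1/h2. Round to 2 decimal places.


1/U = 1/h1 + L/k + 1/h2
1/U = 1/1902 + 0.009/386 + 1/198
1/U = 0.0005257624 + 2.33161e-05 + 0.0050505051
1/U = 0.0055995836
U = 178.58 W/(m^2*K)


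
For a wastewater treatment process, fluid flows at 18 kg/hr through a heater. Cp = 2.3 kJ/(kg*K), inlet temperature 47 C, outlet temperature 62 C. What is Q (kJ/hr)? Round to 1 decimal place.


Q = m_dot * Cp * (T2 - T1)
Q = 18 * 2.3 * (62 - 47)
Q = 18 * 2.3 * 15
Q = 621.0 kJ/hr


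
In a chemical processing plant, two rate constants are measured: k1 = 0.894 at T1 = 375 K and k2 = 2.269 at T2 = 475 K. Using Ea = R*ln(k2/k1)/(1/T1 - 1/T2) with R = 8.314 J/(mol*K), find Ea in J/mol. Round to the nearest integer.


Ea = R * ln(k2/k1) / (1/T1 - 1/T2)
ln(k2/k1) = ln(2.269/0.894) = 0.9313887
1/T1 - 1/T2 = 1/375 - 1/475 = 0.000561403509
Ea = 8.314 * 0.9313887 / 0.000561403509
Ea = 13793 J/mol


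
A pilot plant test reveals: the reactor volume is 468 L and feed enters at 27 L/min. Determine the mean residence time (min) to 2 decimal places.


tau = V / v0
tau = 468 / 27
tau = 17.33 min


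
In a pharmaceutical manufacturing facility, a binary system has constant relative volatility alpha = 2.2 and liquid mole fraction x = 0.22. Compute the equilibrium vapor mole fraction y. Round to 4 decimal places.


y = alpha*x / (1 + (alpha-1)*x)
y = 2.2*0.22 / (1 + (2.2-1)*0.22)
y = 0.484 / (1 + 0.264)
y = 0.484 / 1.264
y = 0.3829


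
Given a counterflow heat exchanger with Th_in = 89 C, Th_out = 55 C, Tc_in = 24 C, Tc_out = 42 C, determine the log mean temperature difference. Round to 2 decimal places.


dT1 = Th_in - Tc_out = 89 - 42 = 47
dT2 = Th_out - Tc_in = 55 - 24 = 31
LMTD = (dT1 - dT2) / ln(dT1/dT2)
LMTD = (47 - 31) / ln(47/31)
LMTD = 38.45 K


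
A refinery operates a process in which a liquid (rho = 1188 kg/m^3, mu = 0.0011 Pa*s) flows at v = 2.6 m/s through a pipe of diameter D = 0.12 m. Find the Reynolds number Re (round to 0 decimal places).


Re = rho * v * D / mu
Re = 1188 * 2.6 * 0.12 / 0.0011
Re = 370.656 / 0.0011
Re = 336960


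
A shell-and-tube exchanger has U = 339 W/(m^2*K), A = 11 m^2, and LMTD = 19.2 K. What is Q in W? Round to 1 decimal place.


Q = U * A * LMTD
Q = 339 * 11 * 19.2
Q = 71596.8 W


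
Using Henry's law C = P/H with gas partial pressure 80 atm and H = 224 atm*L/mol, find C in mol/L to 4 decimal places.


C = P / H
C = 80 / 224
C = 0.3571 mol/L


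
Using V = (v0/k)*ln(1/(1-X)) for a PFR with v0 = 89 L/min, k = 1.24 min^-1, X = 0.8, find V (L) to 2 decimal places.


V = (v0/k) * ln(1/(1-X))
V = (89/1.24) * ln(1/(1-0.8))
V = 71.774194 * ln(5.0)
V = 71.774194 * 1.609438
V = 115.52 L


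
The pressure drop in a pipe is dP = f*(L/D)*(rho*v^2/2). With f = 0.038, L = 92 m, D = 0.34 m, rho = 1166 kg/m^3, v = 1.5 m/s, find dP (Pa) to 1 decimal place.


dP = f * (L/D) * (rho*v^2/2)
dP = 0.038 * (92/0.34) * (1166*1.5^2/2)
L/D = 270.58823529
rho*v^2/2 = 1166*2.25/2 = 1311.75
dP = 0.038 * 270.58823529 * 1311.75
dP = 13487.9 Pa


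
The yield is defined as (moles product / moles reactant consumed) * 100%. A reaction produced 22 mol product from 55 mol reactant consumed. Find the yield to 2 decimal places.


Yield = (moles product / moles consumed) * 100%
Yield = (22 / 55) * 100
Yield = 0.4 * 100
Yield = 40.00%


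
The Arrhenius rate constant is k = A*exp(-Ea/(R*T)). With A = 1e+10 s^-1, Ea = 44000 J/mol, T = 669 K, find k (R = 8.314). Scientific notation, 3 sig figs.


k = A * exp(-Ea/(R*T))
k = 1e+10 * exp(-44000 / (8.314 * 669))
k = 1e+10 * exp(-7.91073)
k = 3.67e+06


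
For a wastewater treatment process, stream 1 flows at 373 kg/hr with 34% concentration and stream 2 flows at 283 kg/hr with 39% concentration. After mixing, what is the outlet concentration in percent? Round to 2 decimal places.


Mass balance on solute: F1*x1 + F2*x2 = F3*x3
F3 = F1 + F2 = 373 + 283 = 656 kg/hr
x3 = (F1*x1 + F2*x2)/F3
x3 = (373*0.34 + 283*0.39) / 656
x3 = 36.16%


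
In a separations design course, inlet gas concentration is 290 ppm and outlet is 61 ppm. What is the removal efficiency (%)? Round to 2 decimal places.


Efficiency = (G_in - G_out) / G_in * 100%
Efficiency = (290 - 61) / 290 * 100
Efficiency = 229 / 290 * 100
Efficiency = 78.97%


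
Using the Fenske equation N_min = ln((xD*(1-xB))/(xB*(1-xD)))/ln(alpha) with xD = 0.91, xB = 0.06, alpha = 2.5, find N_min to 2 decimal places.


N_min = ln((xD*(1-xB))/(xB*(1-xD))) / ln(alpha)
Numerator inside ln: 0.8554 / 0.0054 = 158.407407
ln(158.407407) = 5.06517
ln(alpha) = ln(2.5) = 0.916291
N_min = 5.06517 / 0.916291 = 5.53


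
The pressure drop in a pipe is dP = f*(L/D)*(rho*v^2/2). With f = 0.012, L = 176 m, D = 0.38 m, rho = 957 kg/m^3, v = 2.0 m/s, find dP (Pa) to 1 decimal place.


dP = f * (L/D) * (rho*v^2/2)
dP = 0.012 * (176/0.38) * (957*2.0^2/2)
L/D = 463.15789474
rho*v^2/2 = 957*4.0/2 = 1914.0
dP = 0.012 * 463.15789474 * 1914.0
dP = 10637.8 Pa


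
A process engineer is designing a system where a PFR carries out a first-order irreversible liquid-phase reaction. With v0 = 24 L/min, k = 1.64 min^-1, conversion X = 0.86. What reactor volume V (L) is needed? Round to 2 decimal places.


V = (v0/k) * ln(1/(1-X))
V = (24/1.64) * ln(1/(1-0.86))
V = 14.634146 * ln(7.142857)
V = 14.634146 * 1.966113
V = 28.77 L


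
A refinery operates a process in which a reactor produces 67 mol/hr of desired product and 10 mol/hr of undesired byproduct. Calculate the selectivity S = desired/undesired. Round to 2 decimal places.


S = desired product rate / undesired product rate
S = 67 / 10
S = 6.70


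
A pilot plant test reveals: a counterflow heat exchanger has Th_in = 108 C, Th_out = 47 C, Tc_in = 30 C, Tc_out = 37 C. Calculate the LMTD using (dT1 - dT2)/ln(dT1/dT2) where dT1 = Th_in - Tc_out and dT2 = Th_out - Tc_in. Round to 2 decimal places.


dT1 = Th_in - Tc_out = 108 - 37 = 71
dT2 = Th_out - Tc_in = 47 - 30 = 17
LMTD = (dT1 - dT2) / ln(dT1/dT2)
LMTD = (71 - 17) / ln(71/17)
LMTD = 37.78 K


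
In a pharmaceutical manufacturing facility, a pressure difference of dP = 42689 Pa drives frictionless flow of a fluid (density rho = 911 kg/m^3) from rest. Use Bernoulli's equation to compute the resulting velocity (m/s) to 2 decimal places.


v = sqrt(2*dP/rho)
v = sqrt(2*42689/911)
v = sqrt(93.71899)
v = 9.68 m/s


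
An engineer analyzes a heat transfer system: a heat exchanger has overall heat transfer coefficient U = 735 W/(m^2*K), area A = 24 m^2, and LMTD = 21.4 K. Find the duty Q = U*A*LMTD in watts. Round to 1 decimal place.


Q = U * A * LMTD
Q = 735 * 24 * 21.4
Q = 377496.0 W


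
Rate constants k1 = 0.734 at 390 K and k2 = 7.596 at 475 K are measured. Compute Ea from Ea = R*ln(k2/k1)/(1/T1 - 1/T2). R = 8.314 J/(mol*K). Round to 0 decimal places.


Ea = R * ln(k2/k1) / (1/T1 - 1/T2)
ln(k2/k1) = ln(7.596/0.734) = 2.336868
1/T1 - 1/T2 = 1/390 - 1/475 = 0.000458839406
Ea = 8.314 * 2.336868 / 0.000458839406
Ea = 42343 J/mol


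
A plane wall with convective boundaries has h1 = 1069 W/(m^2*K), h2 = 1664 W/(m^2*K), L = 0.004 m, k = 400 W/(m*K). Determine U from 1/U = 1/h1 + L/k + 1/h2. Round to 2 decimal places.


1/U = 1/h1 + L/k + 1/h2
1/U = 1/1069 + 0.004/400 + 1/1664
1/U = 0.0009354537 + 1e-05 + 0.0006009615
1/U = 0.0015464152
U = 646.66 W/(m^2*K)


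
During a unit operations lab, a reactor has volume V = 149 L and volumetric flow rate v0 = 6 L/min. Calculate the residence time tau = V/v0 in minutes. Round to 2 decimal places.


tau = V / v0
tau = 149 / 6
tau = 24.83 min


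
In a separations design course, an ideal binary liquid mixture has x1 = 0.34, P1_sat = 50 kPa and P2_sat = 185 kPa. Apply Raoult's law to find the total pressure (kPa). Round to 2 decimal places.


P = x1*P1_sat + x2*P2_sat
x2 = 1 - x1 = 1 - 0.34 = 0.66
P = 0.34*50 + 0.66*185
P = 17.0 + 122.1
P = 139.10 kPa


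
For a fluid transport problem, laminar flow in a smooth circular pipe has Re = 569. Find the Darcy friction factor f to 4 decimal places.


f = 64 / Re
f = 64 / 569
f = 0.1125


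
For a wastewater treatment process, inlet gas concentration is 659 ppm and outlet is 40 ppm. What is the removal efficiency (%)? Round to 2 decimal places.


Efficiency = (G_in - G_out) / G_in * 100%
Efficiency = (659 - 40) / 659 * 100
Efficiency = 619 / 659 * 100
Efficiency = 93.93%


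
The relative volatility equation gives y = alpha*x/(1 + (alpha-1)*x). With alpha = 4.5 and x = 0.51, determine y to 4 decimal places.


y = alpha*x / (1 + (alpha-1)*x)
y = 4.5*0.51 / (1 + (4.5-1)*0.51)
y = 2.295 / (1 + 1.785)
y = 2.295 / 2.785
y = 0.8241


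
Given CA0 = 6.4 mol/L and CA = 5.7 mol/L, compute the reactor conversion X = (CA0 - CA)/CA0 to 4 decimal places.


X = (CA0 - CA) / CA0
X = (6.4 - 5.7) / 6.4
X = 0.7 / 6.4
X = 0.1094


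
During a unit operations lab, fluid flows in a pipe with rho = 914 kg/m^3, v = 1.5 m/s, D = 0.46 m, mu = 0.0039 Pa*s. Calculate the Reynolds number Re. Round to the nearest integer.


Re = rho * v * D / mu
Re = 914 * 1.5 * 0.46 / 0.0039
Re = 630.66 / 0.0039
Re = 161708


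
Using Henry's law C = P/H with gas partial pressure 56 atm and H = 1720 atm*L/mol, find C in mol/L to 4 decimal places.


C = P / H
C = 56 / 1720
C = 0.0326 mol/L


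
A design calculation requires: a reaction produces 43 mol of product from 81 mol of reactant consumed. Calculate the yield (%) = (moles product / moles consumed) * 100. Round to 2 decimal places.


Yield = (moles product / moles consumed) * 100%
Yield = (43 / 81) * 100
Yield = 0.5309 * 100
Yield = 53.09%


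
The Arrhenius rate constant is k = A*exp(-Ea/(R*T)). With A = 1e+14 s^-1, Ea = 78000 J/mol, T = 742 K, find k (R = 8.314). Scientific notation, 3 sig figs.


k = A * exp(-Ea/(R*T))
k = 1e+14 * exp(-78000 / (8.314 * 742))
k = 1e+14 * exp(-12.643889)
k = 3.23e+08


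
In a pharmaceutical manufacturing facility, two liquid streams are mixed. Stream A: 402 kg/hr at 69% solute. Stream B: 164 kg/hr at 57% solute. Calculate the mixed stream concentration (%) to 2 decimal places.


Mass balance on solute: F1*x1 + F2*x2 = F3*x3
F3 = F1 + F2 = 402 + 164 = 566 kg/hr
x3 = (F1*x1 + F2*x2)/F3
x3 = (402*0.69 + 164*0.57) / 566
x3 = 65.52%


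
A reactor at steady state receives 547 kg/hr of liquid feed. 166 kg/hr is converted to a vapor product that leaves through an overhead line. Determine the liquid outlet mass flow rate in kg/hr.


Steady-state mass balance on the main outlet: F_out = F_in - F_removed
F_out = 547 - 166
F_out = 381 kg/hr


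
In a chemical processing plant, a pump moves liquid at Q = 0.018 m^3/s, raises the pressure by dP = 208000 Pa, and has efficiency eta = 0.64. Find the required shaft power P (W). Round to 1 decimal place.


P = Q * dP / eta
P = 0.018 * 208000 / 0.64
P = 3744.0 / 0.64
P = 5850.0 W


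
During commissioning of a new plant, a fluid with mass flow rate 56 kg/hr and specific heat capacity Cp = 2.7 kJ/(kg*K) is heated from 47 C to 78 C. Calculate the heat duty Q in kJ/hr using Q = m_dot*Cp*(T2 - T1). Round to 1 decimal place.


Q = m_dot * Cp * (T2 - T1)
Q = 56 * 2.7 * (78 - 47)
Q = 56 * 2.7 * 31
Q = 4687.2 kJ/hr


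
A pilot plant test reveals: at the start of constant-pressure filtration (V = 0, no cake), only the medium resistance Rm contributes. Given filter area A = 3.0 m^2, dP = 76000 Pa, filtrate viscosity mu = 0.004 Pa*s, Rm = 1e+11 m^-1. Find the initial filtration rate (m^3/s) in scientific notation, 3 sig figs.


rate = A * dP / (mu * Rm)
rate = 3.0 * 76000 / (0.004 * 1e+11)
rate = 228000.0 / 4.000e+08
rate = 5.70e-04 m^3/s


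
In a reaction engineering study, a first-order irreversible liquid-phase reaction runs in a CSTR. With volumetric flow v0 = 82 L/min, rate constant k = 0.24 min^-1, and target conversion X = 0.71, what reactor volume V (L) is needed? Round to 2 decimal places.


V = v0 * X / (k * (1 - X))
V = 82 * 0.71 / (0.24 * (1 - 0.71))
V = 58.22 / (0.24 * 0.29)
V = 58.22 / 0.0696
V = 836.49 L


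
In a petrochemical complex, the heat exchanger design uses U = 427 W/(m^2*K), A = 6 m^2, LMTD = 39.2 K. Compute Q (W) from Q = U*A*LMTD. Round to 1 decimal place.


Q = U * A * LMTD
Q = 427 * 6 * 39.2
Q = 100430.4 W


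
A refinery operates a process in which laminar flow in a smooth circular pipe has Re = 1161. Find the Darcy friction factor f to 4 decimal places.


f = 64 / Re
f = 64 / 1161
f = 0.0551


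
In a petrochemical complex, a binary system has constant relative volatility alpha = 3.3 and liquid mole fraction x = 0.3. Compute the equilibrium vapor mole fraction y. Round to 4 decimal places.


y = alpha*x / (1 + (alpha-1)*x)
y = 3.3*0.3 / (1 + (3.3-1)*0.3)
y = 0.99 / (1 + 0.69)
y = 0.99 / 1.69
y = 0.5858


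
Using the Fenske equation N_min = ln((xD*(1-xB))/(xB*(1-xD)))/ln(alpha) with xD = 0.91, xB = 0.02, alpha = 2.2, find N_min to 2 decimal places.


N_min = ln((xD*(1-xB))/(xB*(1-xD))) / ln(alpha)
Numerator inside ln: 0.8918 / 0.0018 = 495.444444
ln(495.444444) = 6.205455
ln(alpha) = ln(2.2) = 0.788457
N_min = 6.205455 / 0.788457 = 7.87


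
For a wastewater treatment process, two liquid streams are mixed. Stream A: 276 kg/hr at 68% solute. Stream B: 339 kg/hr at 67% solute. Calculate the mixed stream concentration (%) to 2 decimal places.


Mass balance on solute: F1*x1 + F2*x2 = F3*x3
F3 = F1 + F2 = 276 + 339 = 615 kg/hr
x3 = (F1*x1 + F2*x2)/F3
x3 = (276*0.68 + 339*0.67) / 615
x3 = 67.45%


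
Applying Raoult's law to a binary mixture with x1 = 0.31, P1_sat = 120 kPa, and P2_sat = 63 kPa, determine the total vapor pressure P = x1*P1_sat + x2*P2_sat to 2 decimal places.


P = x1*P1_sat + x2*P2_sat
x2 = 1 - x1 = 1 - 0.31 = 0.69
P = 0.31*120 + 0.69*63
P = 37.2 + 43.47
P = 80.67 kPa


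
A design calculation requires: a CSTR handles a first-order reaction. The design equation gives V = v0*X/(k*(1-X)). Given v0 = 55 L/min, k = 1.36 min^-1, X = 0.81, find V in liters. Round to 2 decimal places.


V = v0 * X / (k * (1 - X))
V = 55 * 0.81 / (1.36 * (1 - 0.81))
V = 44.55 / (1.36 * 0.19)
V = 44.55 / 0.2584
V = 172.41 L


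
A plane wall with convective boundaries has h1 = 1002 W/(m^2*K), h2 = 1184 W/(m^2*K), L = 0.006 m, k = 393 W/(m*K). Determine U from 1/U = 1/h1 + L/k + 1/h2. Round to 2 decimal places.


1/U = 1/h1 + L/k + 1/h2
1/U = 1/1002 + 0.006/393 + 1/1184
1/U = 0.000998004 + 1.52672e-05 + 0.0008445946
1/U = 0.0018578658
U = 538.25 W/(m^2*K)


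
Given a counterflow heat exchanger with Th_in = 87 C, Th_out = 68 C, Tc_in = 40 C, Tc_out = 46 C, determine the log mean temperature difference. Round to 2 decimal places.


dT1 = Th_in - Tc_out = 87 - 46 = 41
dT2 = Th_out - Tc_in = 68 - 40 = 28
LMTD = (dT1 - dT2) / ln(dT1/dT2)
LMTD = (41 - 28) / ln(41/28)
LMTD = 34.09 K


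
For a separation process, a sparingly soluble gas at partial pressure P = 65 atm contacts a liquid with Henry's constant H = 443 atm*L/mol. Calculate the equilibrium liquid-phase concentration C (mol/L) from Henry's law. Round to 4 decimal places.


C = P / H
C = 65 / 443
C = 0.1467 mol/L


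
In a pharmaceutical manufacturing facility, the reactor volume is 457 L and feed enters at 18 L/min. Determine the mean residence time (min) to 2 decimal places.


tau = V / v0
tau = 457 / 18
tau = 25.39 min


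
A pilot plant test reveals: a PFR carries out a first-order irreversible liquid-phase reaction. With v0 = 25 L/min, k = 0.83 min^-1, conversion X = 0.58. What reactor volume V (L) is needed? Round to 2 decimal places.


V = (v0/k) * ln(1/(1-X))
V = (25/0.83) * ln(1/(1-0.58))
V = 30.120482 * ln(2.380952)
V = 30.120482 * 0.8675
V = 26.13 L


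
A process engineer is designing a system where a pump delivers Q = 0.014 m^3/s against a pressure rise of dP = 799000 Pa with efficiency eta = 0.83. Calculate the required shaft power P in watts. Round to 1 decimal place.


P = Q * dP / eta
P = 0.014 * 799000 / 0.83
P = 11186.0 / 0.83
P = 13477.1 W


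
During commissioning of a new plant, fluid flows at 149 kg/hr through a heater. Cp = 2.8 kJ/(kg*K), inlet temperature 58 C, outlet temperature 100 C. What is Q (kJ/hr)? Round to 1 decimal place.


Q = m_dot * Cp * (T2 - T1)
Q = 149 * 2.8 * (100 - 58)
Q = 149 * 2.8 * 42
Q = 17522.4 kJ/hr


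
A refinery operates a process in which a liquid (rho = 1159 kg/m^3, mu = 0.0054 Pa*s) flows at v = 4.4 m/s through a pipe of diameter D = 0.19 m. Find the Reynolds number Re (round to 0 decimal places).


Re = rho * v * D / mu
Re = 1159 * 4.4 * 0.19 / 0.0054
Re = 968.924 / 0.0054
Re = 179430


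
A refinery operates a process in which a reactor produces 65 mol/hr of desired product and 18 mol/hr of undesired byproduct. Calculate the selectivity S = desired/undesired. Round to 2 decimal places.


S = desired product rate / undesired product rate
S = 65 / 18
S = 3.61


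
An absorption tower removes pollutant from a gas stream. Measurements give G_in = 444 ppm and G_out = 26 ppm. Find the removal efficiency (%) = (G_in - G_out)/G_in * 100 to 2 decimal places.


Efficiency = (G_in - G_out) / G_in * 100%
Efficiency = (444 - 26) / 444 * 100
Efficiency = 418 / 444 * 100
Efficiency = 94.14%


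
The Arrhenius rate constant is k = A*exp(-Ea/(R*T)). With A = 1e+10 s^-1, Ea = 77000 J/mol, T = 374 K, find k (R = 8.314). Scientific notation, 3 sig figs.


k = A * exp(-Ea/(R*T))
k = 1e+10 * exp(-77000 / (8.314 * 374))
k = 1e+10 * exp(-24.763333)
k = 1.76e-01


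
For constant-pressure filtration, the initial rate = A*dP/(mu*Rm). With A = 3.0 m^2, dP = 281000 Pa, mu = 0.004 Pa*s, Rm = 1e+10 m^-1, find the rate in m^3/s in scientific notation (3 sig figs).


rate = A * dP / (mu * Rm)
rate = 3.0 * 281000 / (0.004 * 1e+10)
rate = 843000.0 / 4.000e+07
rate = 2.11e-02 m^3/s


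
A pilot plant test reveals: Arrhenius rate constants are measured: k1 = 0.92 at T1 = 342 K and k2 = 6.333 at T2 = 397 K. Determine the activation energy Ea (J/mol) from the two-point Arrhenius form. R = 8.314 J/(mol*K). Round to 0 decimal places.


Ea = R * ln(k2/k1) / (1/T1 - 1/T2)
ln(k2/k1) = ln(6.333/0.92) = 1.9291557
1/T1 - 1/T2 = 1/342 - 1/397 = 0.000405084921
Ea = 8.314 * 1.9291557 / 0.000405084921
Ea = 39594 J/mol


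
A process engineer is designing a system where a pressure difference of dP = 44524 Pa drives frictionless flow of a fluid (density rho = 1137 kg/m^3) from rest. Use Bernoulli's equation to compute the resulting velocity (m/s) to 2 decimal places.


v = sqrt(2*dP/rho)
v = sqrt(2*44524/1137)
v = sqrt(78.318382)
v = 8.85 m/s


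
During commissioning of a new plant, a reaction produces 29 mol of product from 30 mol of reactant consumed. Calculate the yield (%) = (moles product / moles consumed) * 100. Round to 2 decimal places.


Yield = (moles product / moles consumed) * 100%
Yield = (29 / 30) * 100
Yield = 0.9667 * 100
Yield = 96.67%


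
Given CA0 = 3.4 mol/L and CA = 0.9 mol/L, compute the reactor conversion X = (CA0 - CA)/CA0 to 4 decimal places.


X = (CA0 - CA) / CA0
X = (3.4 - 0.9) / 3.4
X = 2.5 / 3.4
X = 0.7353


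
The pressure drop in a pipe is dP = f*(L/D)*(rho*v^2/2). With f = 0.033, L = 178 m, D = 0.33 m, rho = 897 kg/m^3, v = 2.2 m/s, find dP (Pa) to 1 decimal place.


dP = f * (L/D) * (rho*v^2/2)
dP = 0.033 * (178/0.33) * (897*2.2^2/2)
L/D = 539.39393939
rho*v^2/2 = 897*4.84/2 = 2170.74
dP = 0.033 * 539.39393939 * 2170.74
dP = 38639.2 Pa


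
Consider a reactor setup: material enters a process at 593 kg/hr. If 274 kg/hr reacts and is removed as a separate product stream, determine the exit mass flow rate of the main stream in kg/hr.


Steady-state mass balance on the main outlet: F_out = F_in - F_removed
F_out = 593 - 274
F_out = 319 kg/hr


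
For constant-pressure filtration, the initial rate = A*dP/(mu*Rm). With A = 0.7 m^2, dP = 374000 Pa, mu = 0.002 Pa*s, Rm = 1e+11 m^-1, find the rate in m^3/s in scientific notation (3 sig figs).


rate = A * dP / (mu * Rm)
rate = 0.7 * 374000 / (0.002 * 1e+11)
rate = 261800.0 / 2.000e+08
rate = 1.31e-03 m^3/s


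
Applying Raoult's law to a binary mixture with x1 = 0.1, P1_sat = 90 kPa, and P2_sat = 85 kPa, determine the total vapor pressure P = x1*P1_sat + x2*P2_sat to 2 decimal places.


P = x1*P1_sat + x2*P2_sat
x2 = 1 - x1 = 1 - 0.1 = 0.9
P = 0.1*90 + 0.9*85
P = 9.0 + 76.5
P = 85.50 kPa


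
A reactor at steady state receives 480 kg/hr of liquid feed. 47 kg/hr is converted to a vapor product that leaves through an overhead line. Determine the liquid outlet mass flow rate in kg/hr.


Steady-state mass balance on the main outlet: F_out = F_in - F_removed
F_out = 480 - 47
F_out = 433 kg/hr


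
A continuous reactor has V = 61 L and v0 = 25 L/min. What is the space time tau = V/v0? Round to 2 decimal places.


tau = V / v0
tau = 61 / 25
tau = 2.44 min


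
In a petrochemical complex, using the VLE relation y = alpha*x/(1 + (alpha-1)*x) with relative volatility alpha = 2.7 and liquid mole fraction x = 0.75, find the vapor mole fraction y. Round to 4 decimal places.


y = alpha*x / (1 + (alpha-1)*x)
y = 2.7*0.75 / (1 + (2.7-1)*0.75)
y = 2.025 / (1 + 1.275)
y = 2.025 / 2.275
y = 0.8901


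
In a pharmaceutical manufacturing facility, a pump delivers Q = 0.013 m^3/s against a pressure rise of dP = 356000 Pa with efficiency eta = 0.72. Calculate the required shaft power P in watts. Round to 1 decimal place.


P = Q * dP / eta
P = 0.013 * 356000 / 0.72
P = 4628.0 / 0.72
P = 6427.8 W


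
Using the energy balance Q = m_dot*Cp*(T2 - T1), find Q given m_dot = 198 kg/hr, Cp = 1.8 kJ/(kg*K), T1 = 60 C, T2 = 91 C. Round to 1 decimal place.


Q = m_dot * Cp * (T2 - T1)
Q = 198 * 1.8 * (91 - 60)
Q = 198 * 1.8 * 31
Q = 11048.4 kJ/hr


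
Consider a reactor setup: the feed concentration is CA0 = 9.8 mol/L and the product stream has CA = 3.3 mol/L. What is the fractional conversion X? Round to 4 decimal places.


X = (CA0 - CA) / CA0
X = (9.8 - 3.3) / 9.8
X = 6.5 / 9.8
X = 0.6633


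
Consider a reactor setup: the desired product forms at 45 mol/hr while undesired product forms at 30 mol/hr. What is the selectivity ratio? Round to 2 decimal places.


S = desired product rate / undesired product rate
S = 45 / 30
S = 1.50


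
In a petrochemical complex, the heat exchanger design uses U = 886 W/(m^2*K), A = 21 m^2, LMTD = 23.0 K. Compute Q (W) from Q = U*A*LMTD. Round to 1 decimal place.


Q = U * A * LMTD
Q = 886 * 21 * 23.0
Q = 427938.0 W


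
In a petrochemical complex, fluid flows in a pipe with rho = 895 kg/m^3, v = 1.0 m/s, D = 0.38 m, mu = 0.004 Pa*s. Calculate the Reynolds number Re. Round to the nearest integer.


Re = rho * v * D / mu
Re = 895 * 1.0 * 0.38 / 0.004
Re = 340.1 / 0.004
Re = 85025


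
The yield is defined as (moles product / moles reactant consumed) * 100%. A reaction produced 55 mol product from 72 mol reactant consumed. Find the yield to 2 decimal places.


Yield = (moles product / moles consumed) * 100%
Yield = (55 / 72) * 100
Yield = 0.7639 * 100
Yield = 76.39%


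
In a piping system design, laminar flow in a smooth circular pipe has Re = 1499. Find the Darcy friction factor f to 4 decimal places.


f = 64 / Re
f = 64 / 1499
f = 0.0427


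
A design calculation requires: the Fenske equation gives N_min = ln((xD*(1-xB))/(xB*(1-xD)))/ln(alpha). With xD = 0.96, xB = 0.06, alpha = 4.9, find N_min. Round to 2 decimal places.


N_min = ln((xD*(1-xB))/(xB*(1-xD))) / ln(alpha)
Numerator inside ln: 0.9024 / 0.0024 = 376.0
ln(376.0) = 5.929589
ln(alpha) = ln(4.9) = 1.589235
N_min = 5.929589 / 1.589235 = 3.73


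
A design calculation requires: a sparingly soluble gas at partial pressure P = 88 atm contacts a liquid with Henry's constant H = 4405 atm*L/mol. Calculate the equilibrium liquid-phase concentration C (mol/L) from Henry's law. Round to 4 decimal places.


C = P / H
C = 88 / 4405
C = 0.0200 mol/L


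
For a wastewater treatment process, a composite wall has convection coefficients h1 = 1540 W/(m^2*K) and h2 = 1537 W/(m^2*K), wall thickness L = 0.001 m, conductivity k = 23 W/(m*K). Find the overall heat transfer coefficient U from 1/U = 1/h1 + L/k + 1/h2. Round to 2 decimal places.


1/U = 1/h1 + L/k + 1/h2
1/U = 1/1540 + 0.001/23 + 1/1537
1/U = 0.0006493506 + 4.34783e-05 + 0.0006506181
1/U = 0.001343447
U = 744.35 W/(m^2*K)


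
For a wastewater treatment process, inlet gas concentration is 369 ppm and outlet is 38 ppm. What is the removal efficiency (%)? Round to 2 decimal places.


Efficiency = (G_in - G_out) / G_in * 100%
Efficiency = (369 - 38) / 369 * 100
Efficiency = 331 / 369 * 100
Efficiency = 89.70%


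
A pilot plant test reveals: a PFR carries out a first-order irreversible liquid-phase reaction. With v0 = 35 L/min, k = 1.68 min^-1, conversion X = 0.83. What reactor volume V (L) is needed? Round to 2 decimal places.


V = (v0/k) * ln(1/(1-X))
V = (35/1.68) * ln(1/(1-0.83))
V = 20.833333 * ln(5.882353)
V = 20.833333 * 1.771957
V = 36.92 L


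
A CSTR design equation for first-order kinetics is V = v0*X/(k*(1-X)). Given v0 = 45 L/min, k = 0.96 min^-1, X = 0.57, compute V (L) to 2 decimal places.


V = v0 * X / (k * (1 - X))
V = 45 * 0.57 / (0.96 * (1 - 0.57))
V = 25.65 / (0.96 * 0.43)
V = 25.65 / 0.4128
V = 62.14 L


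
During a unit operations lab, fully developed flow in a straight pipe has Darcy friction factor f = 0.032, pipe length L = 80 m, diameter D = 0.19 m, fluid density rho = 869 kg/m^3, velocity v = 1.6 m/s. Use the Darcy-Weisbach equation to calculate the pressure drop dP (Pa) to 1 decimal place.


dP = f * (L/D) * (rho*v^2/2)
dP = 0.032 * (80/0.19) * (869*1.6^2/2)
L/D = 421.05263158
rho*v^2/2 = 869*2.56/2 = 1112.32
dP = 0.032 * 421.05263158 * 1112.32
dP = 14987.0 Pa


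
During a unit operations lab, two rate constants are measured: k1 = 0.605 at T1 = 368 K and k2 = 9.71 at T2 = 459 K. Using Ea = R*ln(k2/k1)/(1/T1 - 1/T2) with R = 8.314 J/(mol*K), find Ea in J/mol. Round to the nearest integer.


Ea = R * ln(k2/k1) / (1/T1 - 1/T2)
ln(k2/k1) = ln(9.71/0.605) = 2.7756831
1/T1 - 1/T2 = 1/368 - 1/459 = 0.000538742067
Ea = 8.314 * 2.7756831 / 0.000538742067
Ea = 42835 J/mol


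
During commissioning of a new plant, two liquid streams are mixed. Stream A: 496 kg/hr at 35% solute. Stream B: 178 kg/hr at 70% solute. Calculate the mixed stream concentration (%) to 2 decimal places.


Mass balance on solute: F1*x1 + F2*x2 = F3*x3
F3 = F1 + F2 = 496 + 178 = 674 kg/hr
x3 = (F1*x1 + F2*x2)/F3
x3 = (496*0.35 + 178*0.7) / 674
x3 = 44.24%


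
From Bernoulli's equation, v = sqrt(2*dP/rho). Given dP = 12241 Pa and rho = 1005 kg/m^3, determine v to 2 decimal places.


v = sqrt(2*dP/rho)
v = sqrt(2*12241/1005)
v = sqrt(24.360199)
v = 4.94 m/s


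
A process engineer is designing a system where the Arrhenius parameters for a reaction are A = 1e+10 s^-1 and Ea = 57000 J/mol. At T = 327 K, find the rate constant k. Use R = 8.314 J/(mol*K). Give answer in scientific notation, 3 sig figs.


k = A * exp(-Ea/(R*T))
k = 1e+10 * exp(-57000 / (8.314 * 327))
k = 1e+10 * exp(-20.966072)
k = 7.84e+00


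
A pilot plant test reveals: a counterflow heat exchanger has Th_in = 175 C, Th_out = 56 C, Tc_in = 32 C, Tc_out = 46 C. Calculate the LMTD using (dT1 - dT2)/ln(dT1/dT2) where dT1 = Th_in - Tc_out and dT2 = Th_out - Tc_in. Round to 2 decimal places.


dT1 = Th_in - Tc_out = 175 - 46 = 129
dT2 = Th_out - Tc_in = 56 - 32 = 24
LMTD = (dT1 - dT2) / ln(dT1/dT2)
LMTD = (129 - 24) / ln(129/24)
LMTD = 62.43 K


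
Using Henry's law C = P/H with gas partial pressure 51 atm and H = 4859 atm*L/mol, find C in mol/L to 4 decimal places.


C = P / H
C = 51 / 4859
C = 0.0105 mol/L


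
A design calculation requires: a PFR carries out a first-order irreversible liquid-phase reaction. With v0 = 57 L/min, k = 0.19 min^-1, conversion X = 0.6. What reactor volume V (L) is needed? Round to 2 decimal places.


V = (v0/k) * ln(1/(1-X))
V = (57/0.19) * ln(1/(1-0.6))
V = 300.0 * ln(2.5)
V = 300.0 * 0.916291
V = 274.89 L


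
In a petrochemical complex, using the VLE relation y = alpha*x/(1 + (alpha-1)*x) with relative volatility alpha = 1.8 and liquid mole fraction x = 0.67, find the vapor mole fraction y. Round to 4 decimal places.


y = alpha*x / (1 + (alpha-1)*x)
y = 1.8*0.67 / (1 + (1.8-1)*0.67)
y = 1.206 / (1 + 0.536)
y = 1.206 / 1.536
y = 0.7852


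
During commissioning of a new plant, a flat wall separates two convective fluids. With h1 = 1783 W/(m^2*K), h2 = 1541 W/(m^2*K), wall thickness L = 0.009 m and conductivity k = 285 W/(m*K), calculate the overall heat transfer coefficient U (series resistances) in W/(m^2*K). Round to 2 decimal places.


1/U = 1/h1 + L/k + 1/h2
1/U = 1/1783 + 0.009/285 + 1/1541
1/U = 0.0005608525 + 3.15789e-05 + 0.0006489293
1/U = 0.0012413607
U = 805.57 W/(m^2*K)


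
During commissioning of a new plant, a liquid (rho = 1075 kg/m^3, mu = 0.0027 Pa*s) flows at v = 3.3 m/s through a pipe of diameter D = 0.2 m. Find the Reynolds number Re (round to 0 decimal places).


Re = rho * v * D / mu
Re = 1075 * 3.3 * 0.2 / 0.0027
Re = 709.5 / 0.0027
Re = 262778


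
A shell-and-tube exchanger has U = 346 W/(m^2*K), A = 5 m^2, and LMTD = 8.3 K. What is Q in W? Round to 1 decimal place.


Q = U * A * LMTD
Q = 346 * 5 * 8.3
Q = 14359.0 W


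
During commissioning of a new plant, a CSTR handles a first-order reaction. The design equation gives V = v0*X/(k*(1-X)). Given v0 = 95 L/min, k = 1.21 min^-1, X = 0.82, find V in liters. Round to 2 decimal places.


V = v0 * X / (k * (1 - X))
V = 95 * 0.82 / (1.21 * (1 - 0.82))
V = 77.9 / (1.21 * 0.18)
V = 77.9 / 0.2178
V = 357.67 L


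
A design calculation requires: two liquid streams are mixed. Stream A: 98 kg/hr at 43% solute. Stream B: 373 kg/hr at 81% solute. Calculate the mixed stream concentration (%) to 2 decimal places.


Mass balance on solute: F1*x1 + F2*x2 = F3*x3
F3 = F1 + F2 = 98 + 373 = 471 kg/hr
x3 = (F1*x1 + F2*x2)/F3
x3 = (98*0.43 + 373*0.81) / 471
x3 = 73.09%


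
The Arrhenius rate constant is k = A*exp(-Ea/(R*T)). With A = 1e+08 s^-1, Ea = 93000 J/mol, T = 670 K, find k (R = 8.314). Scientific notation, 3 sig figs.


k = A * exp(-Ea/(R*T))
k = 1e+08 * exp(-93000 / (8.314 * 670))
k = 1e+08 * exp(-16.69545)
k = 5.61e+00


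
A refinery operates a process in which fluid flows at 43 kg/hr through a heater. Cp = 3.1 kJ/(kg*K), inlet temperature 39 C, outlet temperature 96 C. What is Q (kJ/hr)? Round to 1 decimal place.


Q = m_dot * Cp * (T2 - T1)
Q = 43 * 3.1 * (96 - 39)
Q = 43 * 3.1 * 57
Q = 7598.1 kJ/hr


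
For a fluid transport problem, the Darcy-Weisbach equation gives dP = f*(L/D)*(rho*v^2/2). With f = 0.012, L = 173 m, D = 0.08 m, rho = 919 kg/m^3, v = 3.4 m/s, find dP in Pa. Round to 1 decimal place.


dP = f * (L/D) * (rho*v^2/2)
dP = 0.012 * (173/0.08) * (919*3.4^2/2)
L/D = 2162.5
rho*v^2/2 = 919*11.56/2 = 5311.82
dP = 0.012 * 2162.5 * 5311.82
dP = 137841.7 Pa
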